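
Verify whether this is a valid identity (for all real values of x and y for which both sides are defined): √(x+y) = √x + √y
Claim: √(x+y) = √x + √y.
Test a specific point where both sides are defined: x = 5, y = 3/2.
LHS = √(x+y) ≈ 2.5495
RHS = √x + √y ≈ 3.4608
Since 2.5495 ≠ 3.4608, the equation fails at this point, so it cannot hold for all real values of x and y for which both sides are defined.
Squaring the right side gives x + 2√(xy) + y, not x + y.

Conclusion: No, this is NOT an identity.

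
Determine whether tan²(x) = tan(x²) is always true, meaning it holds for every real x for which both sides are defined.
Claim: tan²(x) = tan(x²).
Test a specific point where both sides are defined: x = -π/3.
LHS = tan²(x) ≈ 3.0000
RHS = tan(x²) ≈ 1.9485
Since 3.0000 ≠ 1.9485, the equation fails at this point, so it cannot hold for every real x for which both sides are defined.
tan²(x) means (tan x)², squaring the output; tan(x²) squares the input. These are different functions.

Conclusion: No, this is NOT an identity.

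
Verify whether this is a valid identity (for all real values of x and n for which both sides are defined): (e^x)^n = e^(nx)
Yes, this is an identity.

Claim: (e^x)^n = e^(nx).
Reasoning: e^x is a positive real number, and for a positive base B and real exponent n, B^n = e^(n·ln B). With B = e^x, ln B = x, so (e^x)^n = e^(n·x).
So the two sides agree for all real values of x and n for which both sides are defined.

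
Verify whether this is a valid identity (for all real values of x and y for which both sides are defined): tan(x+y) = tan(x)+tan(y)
No, this is NOT an identity.

Claim: tan(x+y) = tan(x)+tan(y).
Test a specific point where both sides are defined: x = π/4, y = 2π/3.
LHS = tan(x+y) ≈ -0.2679
RHS = tan(x)+tan(y) ≈ -0.7321
Since -0.2679 ≠ -0.7321, the equation fails at this point, so it cannot hold for all real values of x and y for which both sides are defined.
The correct formula is tan(x+y) = (tan(x) + tan(y))/(1 - tan(x)tan(y)).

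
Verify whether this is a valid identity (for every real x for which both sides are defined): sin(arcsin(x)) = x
Yes, this is an identity.

Claim: sin(arcsin(x)) = x.
Reasoning: For -1 ≤ x ≤ 1 (where arcsin is defined), arcsin(x) is by definition an angle whose sine equals x. Taking the sine of that angle returns x. (Note the other order, arcsin(sin x) = x, is NOT an identity.)
So the two sides agree for every real x for which both sides are defined.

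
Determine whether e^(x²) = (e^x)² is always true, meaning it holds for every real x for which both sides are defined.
No, this is NOT an identity.

Claim: e^(x²) = (e^x)².
Test a specific point where both sides are defined: x = 3/2.
LHS = e^(x²) ≈ 9.4877
RHS = (e^x)² ≈ 20.0855
Since 9.4877 ≠ 20.0855, the equation fails at this point, so it cannot hold for every real x for which both sides are defined.
(e^x)² = e^(2x), and 2x ≠ x² in general.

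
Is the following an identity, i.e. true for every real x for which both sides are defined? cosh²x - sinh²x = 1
Yes, this is an identity.

Claim: cosh²x - sinh²x = 1.
Reasoning: With cosh(x) = (e^x + e^-x)/2 and sinh(x) = (e^x - e^-x)/2: cosh²x = (e^(2x) + 2 + e^(-2x))/4 and sinh²x = (e^(2x) - 2 + e^(-2x))/4. Subtracting leaves 4/4 = 1.
So the two sides agree for every real x for which both sides are defined.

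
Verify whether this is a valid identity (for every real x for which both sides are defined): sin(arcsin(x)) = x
Claim: sin(arcsin(x)) = x.
Reasoning: For -1 ≤ x ≤ 1 (where arcsin is defined), arcsin(x) is by definition an angle whose sine equals x. Taking the sine of that angle returns x. (Note the other order, arcsin(sin x) = x, is NOT an identity.)
So the two sides agree for every real x for which both sides are defined.

Conclusion: Yes, this is an identity.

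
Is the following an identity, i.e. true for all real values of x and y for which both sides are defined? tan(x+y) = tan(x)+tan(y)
No, this is NOT an identity.

Claim: tan(x+y) = tan(x)+tan(y).
Test a specific point where both sides are defined: x = π/6, y = π/4.
LHS = tan(x+y) ≈ 3.7321
RHS = tan(x)+tan(y) ≈ 1.5774
Since 3.7321 ≠ 1.5774, the equation fails at this point, so it cannot hold for all real values of x and y for which both sides are defined.
The correct formula is tan(x+y) = (tan(x) + tan(y))/(1 - tan(x)tan(y)).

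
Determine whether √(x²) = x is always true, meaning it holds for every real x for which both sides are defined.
Claim: √(x²) = x.
Test a specific point where both sides are defined: x = -1.
LHS = √(x²) ≈ 1.0000
RHS = x ≈ -1.0000
Since 1.0000 ≠ -1.0000, the equation fails at this point, so it cannot hold for every real x for which both sides are defined.
√(x²) = |x|, which differs from x whenever x < 0 (both sides are defined for every real x).

Conclusion: No, this is NOT an identity.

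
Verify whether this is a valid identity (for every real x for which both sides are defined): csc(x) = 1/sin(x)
Claim: csc(x) = 1/sin(x).
Reasoning: csc(x) is by definition the reciprocal of sin(x), wherever sin(x) ≠ 0.
So the two sides agree for every real x for which both sides are defined.

Conclusion: Yes, this is an identity.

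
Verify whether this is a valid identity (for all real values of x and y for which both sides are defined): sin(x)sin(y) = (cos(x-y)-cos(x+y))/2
Yes, this is an identity.

Claim: sin(x)sin(y) = (cos(x-y)-cos(x+y))/2.
Reasoning: cos(x-y) = cos(x)cos(y) + sin(x)sin(y) and cos(x+y) = cos(x)cos(y) - sin(x)sin(y). Subtracting, cos(x-y) - cos(x+y) = 2sin(x)sin(y); divide by 2.
So the two sides agree for all real values of x and y for which both sides are defined.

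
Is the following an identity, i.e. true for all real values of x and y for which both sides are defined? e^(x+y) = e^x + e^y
Claim: e^(x+y) = e^x + e^y.
Test a specific point where both sides are defined: x = 3, y = 1/2.
LHS = e^(x+y) ≈ 33.1155
RHS = e^x + e^y ≈ 21.7343
Since 33.1155 ≠ 21.7343, the equation fails at this point, so it cannot hold for all real values of x and y for which both sides are defined.
The correct rule is e^(x+y) = e^x · e^y (a product, not a sum).

Conclusion: No, this is NOT an identity.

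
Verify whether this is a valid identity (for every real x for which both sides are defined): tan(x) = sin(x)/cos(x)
Yes, this is an identity.

Claim: tan(x) = sin(x)/cos(x).
Reasoning: For an angle x whose terminal point on the unit circle is (cos x, sin x), tan(x) is defined as the ratio (second coordinate)/(first coordinate) = sin(x)/cos(x), wherever cos(x) ≠ 0.
So the two sides agree for every real x for which both sides are defined.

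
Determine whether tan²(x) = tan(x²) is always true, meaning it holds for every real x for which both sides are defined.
No, this is NOT an identity.

Claim: tan²(x) = tan(x²).
Test a specific point where both sides are defined: x = -π/6.
LHS = tan²(x) ≈ 0.3333
RHS = tan(x²) ≈ 0.2812
Since 0.3333 ≠ 0.2812, the equation fails at this point, so it cannot hold for every real x for which both sides are defined.
tan²(x) means (tan x)², squaring the output; tan(x²) squares the input. These are different functions.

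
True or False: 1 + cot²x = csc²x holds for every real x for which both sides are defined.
True.

Claim: 1 + cot²x = csc²x.
Reasoning: Start from sin²x + cos²x = 1 and divide every term by sin²x (allowed wherever cot x and csc x are defined): 1 + cot²x = 1/sin²x = csc²x.
So the two sides agree for every real x for which both sides are defined.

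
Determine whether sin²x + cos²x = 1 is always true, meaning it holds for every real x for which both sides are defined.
Claim: sin²x + cos²x = 1.
Reasoning: The point (cos x, sin x) lies on the unit circle X² + Y² = 1, so cos²x + sin²x = 1 for every real x.
So the two sides agree for every real x for which both sides are defined.

Conclusion: Yes, this is an identity.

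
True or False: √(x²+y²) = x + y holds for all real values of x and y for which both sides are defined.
Claim: √(x²+y²) = x + y.
Test a specific point where both sides are defined: x = 2, y = 3.
LHS = √(x²+y²) ≈ 3.6056
RHS = x + y ≈ 5.0000
Since 3.6056 ≠ 5.0000, the equation fails at this point, so it cannot hold for all real values of x and y for which both sides are defined.
(x+y)² = x² + 2xy + y², not x² + y², so the square root does not split this way.

Conclusion: False.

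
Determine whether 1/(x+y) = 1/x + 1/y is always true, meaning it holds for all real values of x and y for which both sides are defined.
No, this is NOT an identity.

Claim: 1/(x+y) = 1/x + 1/y.
Test a specific point where both sides are defined: x = -1, y = 5.
LHS = 1/(x+y) ≈ 0.2500
RHS = 1/x + 1/y ≈ -0.8000
Since 0.2500 ≠ -0.8000, the equation fails at this point, so it cannot hold for all real values of x and y for which both sides are defined.
1/x + 1/y = (x+y)/(xy), which is not 1/(x+y).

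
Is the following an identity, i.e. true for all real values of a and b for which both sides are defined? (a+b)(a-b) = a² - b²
Yes, this is an identity.

Claim: (a+b)(a-b) = a² - b².
Reasoning: Expand: (a+b)(a-b) = a² - ab + ba - b² = a² - b² (the cross terms cancel).
So the two sides agree for all real values of a and b for which both sides are defined.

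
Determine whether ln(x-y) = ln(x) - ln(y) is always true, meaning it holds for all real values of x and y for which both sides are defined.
No, this is NOT an identity.

Claim: ln(x-y) = ln(x) - ln(y).
Test a specific point where both sides are defined: x = 1, y = 1/2.
LHS = ln(x-y) ≈ -0.6931
RHS = ln(x) - ln(y) ≈ 0.6931
Since -0.6931 ≠ 0.6931, the equation fails at this point, so it cannot hold for all real values of x and y for which both sides are defined.
ln(x) - ln(y) = ln(x/y), not ln(x-y).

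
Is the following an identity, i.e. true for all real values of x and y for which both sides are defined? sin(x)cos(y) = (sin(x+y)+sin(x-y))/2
Claim: sin(x)cos(y) = (sin(x+y)+sin(x-y))/2.
Reasoning: sin(x+y) = sin(x)cos(y) + cos(x)sin(y) and sin(x-y) = sin(x)cos(y) - cos(x)sin(y). Adding, sin(x+y) + sin(x-y) = 2sin(x)cos(y); divide by 2.
So the two sides agree for all real values of x and y for which both sides are defined.

Conclusion: Yes, this is an identity.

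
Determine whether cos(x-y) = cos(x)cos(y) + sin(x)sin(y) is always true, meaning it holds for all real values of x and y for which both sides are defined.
Claim: cos(x-y) = cos(x)cos(y) + sin(x)sin(y).
Reasoning: Replace y by -y in cos(x+y) = cos(x)cos(y) - sin(x)sin(y) and use cos(-y) = cos(y), sin(-y) = -sin(y): cos(x-y) = cos(x)cos(y) + sin(x)sin(y).
So the two sides agree for all real values of x and y for which both sides are defined.

Conclusion: Yes, this is an identity.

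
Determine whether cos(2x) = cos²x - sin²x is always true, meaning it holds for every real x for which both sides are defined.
Yes, this is an identity.

Claim: cos(2x) = cos²x - sin²x.
Reasoning: Put y = x in the addition formula cos(x+y) = cos(x)cos(y) - sin(x)sin(y): cos(2x) = cos²x - sin²x.
So the two sides agree for every real x for which both sides are defined.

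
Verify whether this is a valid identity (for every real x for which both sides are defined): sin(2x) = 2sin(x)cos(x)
Yes, this is an identity.

Claim: sin(2x) = 2sin(x)cos(x).
Reasoning: Put y = x in the addition formula sin(x+y) = sin(x)cos(y) + cos(x)sin(y): sin(2x) = sin(x)cos(x) + cos(x)sin(x) = 2sin(x)cos(x).
So the two sides agree for every real x for which both sides are defined.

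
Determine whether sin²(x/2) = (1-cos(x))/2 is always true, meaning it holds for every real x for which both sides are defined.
Claim: sin²(x/2) = (1-cos(x))/2.
Reasoning: Use cos(2θ) = 1 - 2sin²θ with θ = x/2: cos(x) = 1 - 2sin²(x/2). Solving for sin²(x/2) gives (1 - cos(x))/2.
So the two sides agree for every real x for which both sides are defined.

Conclusion: Yes, this is an identity.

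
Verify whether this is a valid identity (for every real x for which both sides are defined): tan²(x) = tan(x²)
Claim: tan²(x) = tan(x²).
Test a specific point where both sides are defined: x = π/6.
LHS = tan²(x) ≈ 0.3333
RHS = tan(x²) ≈ 0.2812
Since 0.3333 ≠ 0.2812, the equation fails at this point, so it cannot hold for every real x for which both sides are defined.
tan²(x) means (tan x)², squaring the output; tan(x²) squares the input. These are different functions.

Conclusion: No, this is NOT an identity.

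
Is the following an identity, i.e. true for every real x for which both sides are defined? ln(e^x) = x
Claim: ln(e^x) = x.
Reasoning: ln is the inverse of the exponential: ln(e^x) asks for the exponent p with e^p = e^x, and since e^p is one-to-one that exponent is p = x.
So the two sides agree for every real x for which both sides are defined.

Conclusion: Yes, this is an identity.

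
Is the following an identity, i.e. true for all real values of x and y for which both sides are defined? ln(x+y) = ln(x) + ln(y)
Claim: ln(x+y) = ln(x) + ln(y).
Test a specific point where both sides are defined: x = 3, y = 3.
LHS = ln(x+y) ≈ 1.7918
RHS = ln(x) + ln(y) ≈ 2.1972
Since 1.7918 ≠ 2.1972, the equation fails at this point, so it cannot hold for all real values of x and y for which both sides are defined.
ln(x) + ln(y) = ln(xy), not ln(x+y).

Conclusion: No, this is NOT an identity.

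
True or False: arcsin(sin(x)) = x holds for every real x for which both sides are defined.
False.

Claim: arcsin(sin(x)) = x.
Test a specific point where both sides are defined: x = 2π/3.
LHS = arcsin(sin(x)) ≈ 1.0472
RHS = x ≈ 2.0944
Since 1.0472 ≠ 2.0944, the equation fails at this point, so it cannot hold for every real x for which both sides are defined.
arcsin only returns values in [-π/2, π/2], so arcsin(sin(x)) = x holds only for x in that interval, not for all real x.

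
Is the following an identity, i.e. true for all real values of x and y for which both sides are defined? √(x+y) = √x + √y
Claim: √(x+y) = √x + √y.
Test a specific point where both sides are defined: x = 3/2, y = 4.
LHS = √(x+y) ≈ 2.3452
RHS = √x + √y ≈ 3.2247
Since 2.3452 ≠ 3.2247, the equation fails at this point, so it cannot hold for all real values of x and y for which both sides are defined.
Squaring the right side gives x + 2√(xy) + y, not x + y.

Conclusion: No, this is NOT an identity.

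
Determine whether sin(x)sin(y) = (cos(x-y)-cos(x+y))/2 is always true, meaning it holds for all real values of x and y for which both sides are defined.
Claim: sin(x)sin(y) = (cos(x-y)-cos(x+y))/2.
Reasoning: cos(x-y) = cos(x)cos(y) + sin(x)sin(y) and cos(x+y) = cos(x)cos(y) - sin(x)sin(y). Subtracting, cos(x-y) - cos(x+y) = 2sin(x)sin(y); divide by 2.
So the two sides agree for all real values of x and y for which both sides are defined.

Conclusion: Yes, this is an identity.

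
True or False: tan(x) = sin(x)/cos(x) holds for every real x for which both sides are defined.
True.

Claim: tan(x) = sin(x)/cos(x).
Reasoning: For an angle x whose terminal point on the unit circle is (cos x, sin x), tan(x) is defined as the ratio (second coordinate)/(first coordinate) = sin(x)/cos(x), wherever cos(x) ≠ 0.
So the two sides agree for every real x for which both sides are defined.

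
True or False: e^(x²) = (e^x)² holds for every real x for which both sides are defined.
Claim: e^(x²) = (e^x)².
Test a specific point where both sides are defined: x = -3.
LHS = e^(x²) ≈ 8103.0839
RHS = (e^x)² ≈ 0.0025
Since 8103.0839 ≠ 0.0025, the equation fails at this point, so it cannot hold for every real x for which both sides are defined.
(e^x)² = e^(2x), and 2x ≠ x² in general.

Conclusion: False.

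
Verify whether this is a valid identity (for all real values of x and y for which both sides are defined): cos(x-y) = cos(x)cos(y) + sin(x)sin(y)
Claim: cos(x-y) = cos(x)cos(y) + sin(x)sin(y).
Reasoning: Replace y by -y in cos(x+y) = cos(x)cos(y) - sin(x)sin(y) and use cos(-y) = cos(y), sin(-y) = -sin(y): cos(x-y) = cos(x)cos(y) + sin(x)sin(y).
So the two sides agree for all real values of x and y for which both sides are defined.

Conclusion: Yes, this is an identity.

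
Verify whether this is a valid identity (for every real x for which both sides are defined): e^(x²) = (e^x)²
No, this is NOT an identity.

Claim: e^(x²) = (e^x)².
Test a specific point where both sides are defined: x = -3.
LHS = e^(x²) ≈ 8103.0839
RHS = (e^x)² ≈ 0.0025
Since 8103.0839 ≠ 0.0025, the equation fails at this point, so it cannot hold for every real x for which both sides are defined.
(e^x)² = e^(2x), and 2x ≠ x² in general.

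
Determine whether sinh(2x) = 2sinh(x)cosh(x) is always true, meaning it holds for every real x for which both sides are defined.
Yes, this is an identity.

Claim: sinh(2x) = 2sinh(x)cosh(x).
Reasoning: 2sinh(x)cosh(x) = 2 · (e^x - e^-x)/2 · (e^x + e^-x)/2 = (e^(2x) - e^(-2x))/2 = sinh(2x).
So the two sides agree for every real x for which both sides are defined.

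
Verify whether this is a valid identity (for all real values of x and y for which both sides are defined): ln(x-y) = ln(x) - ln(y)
Claim: ln(x-y) = ln(x) - ln(y).
Test a specific point where both sides are defined: x = 5, y = 2.
LHS = ln(x-y) ≈ 1.0986
RHS = ln(x) - ln(y) ≈ 0.9163
Since 1.0986 ≠ 0.9163, the equation fails at this point, so it cannot hold for all real values of x and y for which both sides are defined.
ln(x) - ln(y) = ln(x/y), not ln(x-y).

Conclusion: No, this is NOT an identity.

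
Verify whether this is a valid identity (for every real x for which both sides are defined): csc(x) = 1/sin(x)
Claim: csc(x) = 1/sin(x).
Reasoning: csc(x) is by definition the reciprocal of sin(x), wherever sin(x) ≠ 0.
So the two sides agree for every real x for which both sides are defined.

Conclusion: Yes, this is an identity.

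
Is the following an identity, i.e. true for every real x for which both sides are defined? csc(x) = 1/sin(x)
Yes, this is an identity.

Claim: csc(x) = 1/sin(x).
Reasoning: csc(x) is by definition the reciprocal of sin(x), wherever sin(x) ≠ 0.
So the two sides agree for every real x for which both sides are defined.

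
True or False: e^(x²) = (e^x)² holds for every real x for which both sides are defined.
False.

Claim: e^(x²) = (e^x)².
Test a specific point where both sides are defined: x = -3.
LHS = e^(x²) ≈ 8103.0839
RHS = (e^x)² ≈ 0.0025
Since 8103.0839 ≠ 0.0025, the equation fails at this point, so it cannot hold for every real x for which both sides are defined.
(e^x)² = e^(2x), and 2x ≠ x² in general.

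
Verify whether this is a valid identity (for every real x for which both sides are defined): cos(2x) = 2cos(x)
No, this is NOT an identity.

Claim: cos(2x) = 2cos(x).
Test a specific point where both sides are defined: x = π/4.
LHS = cos(2x) ≈ 0.0000
RHS = 2cos(x) ≈ 1.4142
Since 0.0000 ≠ 1.4142, the equation fails at this point, so it cannot hold for every real x for which both sides are defined.
The correct double-angle formula is cos(2x) = cos²x - sin²x.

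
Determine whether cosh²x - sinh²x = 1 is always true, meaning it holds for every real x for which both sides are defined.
Yes, this is an identity.

Claim: cosh²x - sinh²x = 1.
Reasoning: With cosh(x) = (e^x + e^-x)/2 and sinh(x) = (e^x - e^-x)/2: cosh²x = (e^(2x) + 2 + e^(-2x))/4 and sinh²x = (e^(2x) - 2 + e^(-2x))/4. Subtracting leaves 4/4 = 1.
So the two sides agree for every real x for which both sides are defined.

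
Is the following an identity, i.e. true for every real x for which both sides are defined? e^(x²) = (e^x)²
Claim: e^(x²) = (e^x)².
Test a specific point where both sides are defined: x = 1.
LHS = e^(x²) ≈ 2.7183
RHS = (e^x)² ≈ 7.3891
Since 2.7183 ≠ 7.3891, the equation fails at this point, so it cannot hold for every real x for which both sides are defined.
(e^x)² = e^(2x), and 2x ≠ x² in general.

Conclusion: No, this is NOT an identity.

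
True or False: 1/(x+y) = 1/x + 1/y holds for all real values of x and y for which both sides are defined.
Claim: 1/(x+y) = 1/x + 1/y.
Test a specific point where both sides are defined: x = -1, y = -1.
LHS = 1/(x+y) ≈ -0.5000
RHS = 1/x + 1/y ≈ -2.0000
Since -0.5000 ≠ -2.0000, the equation fails at this point, so it cannot hold for all real values of x and y for which both sides are defined.
1/x + 1/y = (x+y)/(xy), which is not 1/(x+y).

Conclusion: False.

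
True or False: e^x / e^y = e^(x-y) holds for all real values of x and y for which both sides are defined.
True.

Claim: e^x / e^y = e^(x-y).
Reasoning: 1/e^y = e^(-y), so e^x / e^y = e^x · e^(-y) = e^(x + (-y)) = e^(x-y) by the product rule for exponents.
So the two sides agree for all real values of x and y for which both sides are defined.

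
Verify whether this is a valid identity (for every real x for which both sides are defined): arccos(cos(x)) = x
Claim: arccos(cos(x)) = x.
Test a specific point where both sides are defined: x = -π/3.
LHS = arccos(cos(x)) ≈ 1.0472
RHS = x ≈ -1.0472
Since 1.0472 ≠ -1.0472, the equation fails at this point, so it cannot hold for every real x for which both sides are defined.
arccos only returns values in [0, π], so arccos(cos(x)) = x holds only for x in that interval, not for all real x.

Conclusion: No, this is NOT an identity.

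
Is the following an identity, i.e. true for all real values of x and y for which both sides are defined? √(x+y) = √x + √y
Claim: √(x+y) = √x + √y.
Test a specific point where both sides are defined: x = 2, y = 1/2.
LHS = √(x+y) ≈ 1.5811
RHS = √x + √y ≈ 2.1213
Since 1.5811 ≠ 2.1213, the equation fails at this point, so it cannot hold for all real values of x and y for which both sides are defined.
Squaring the right side gives x + 2√(xy) + y, not x + y.

Conclusion: No, this is NOT an identity.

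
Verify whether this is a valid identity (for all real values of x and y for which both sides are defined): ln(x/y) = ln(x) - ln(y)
Yes, this is an identity.

Claim: ln(x/y) = ln(x) - ln(y).
Reasoning: Both sides are simultaneously defined only when x, y > 0. Write x = e^p, y = e^q. Then x/y = e^(p-q), so ln(x/y) = p - q = ln(x) - ln(y).
So the two sides agree for all real values of x and y for which both sides are defined.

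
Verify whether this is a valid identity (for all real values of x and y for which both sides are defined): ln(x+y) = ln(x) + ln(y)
No, this is NOT an identity.

Claim: ln(x+y) = ln(x) + ln(y).
Test a specific point where both sides are defined: x = 1/2, y = 3/2.
LHS = ln(x+y) ≈ 0.6931
RHS = ln(x) + ln(y) ≈ -0.2877
Since 0.6931 ≠ -0.2877, the equation fails at this point, so it cannot hold for all real values of x and y for which both sides are defined.
ln(x) + ln(y) = ln(xy), not ln(x+y).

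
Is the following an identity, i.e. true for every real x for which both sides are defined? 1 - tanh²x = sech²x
Claim: 1 - tanh²x = sech²x.
Reasoning: Divide cosh²x - sinh²x = 1 through by cosh²x (never zero): 1 - tanh²x = 1/cosh²x = sech²x.
So the two sides agree for every real x for which both sides are defined.

Conclusion: Yes, this is an identity.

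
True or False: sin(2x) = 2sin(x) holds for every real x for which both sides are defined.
False.

Claim: sin(2x) = 2sin(x).
Test a specific point where both sides are defined: x = -π/4.
LHS = sin(2x) ≈ -1.0000
RHS = 2sin(x) ≈ -1.4142
Since -1.0000 ≠ -1.4142, the equation fails at this point, so it cannot hold for every real x for which both sides are defined.
The correct double-angle formula is sin(2x) = 2sin(x)cos(x).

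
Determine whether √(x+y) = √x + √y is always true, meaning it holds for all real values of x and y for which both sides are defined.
No, this is NOT an identity.

Claim: √(x+y) = √x + √y.
Test a specific point where both sides are defined: x = 1, y = 4.
LHS = √(x+y) ≈ 2.2361
RHS = √x + √y ≈ 3.0000
Since 2.2361 ≠ 3.0000, the equation fails at this point, so it cannot hold for all real values of x and y for which both sides are defined.
Squaring the right side gives x + 2√(xy) + y, not x + y.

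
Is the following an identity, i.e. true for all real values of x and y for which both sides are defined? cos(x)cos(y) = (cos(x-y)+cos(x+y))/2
Yes, this is an identity.

Claim: cos(x)cos(y) = (cos(x-y)+cos(x+y))/2.
Reasoning: cos(x-y) = cos(x)cos(y) + sin(x)sin(y) and cos(x+y) = cos(x)cos(y) - sin(x)sin(y). Adding, cos(x-y) + cos(x+y) = 2cos(x)cos(y); divide by 2.
So the two sides agree for all real values of x and y for which both sides are defined.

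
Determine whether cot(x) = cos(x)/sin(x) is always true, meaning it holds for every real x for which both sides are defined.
Yes, this is an identity.

Claim: cot(x) = cos(x)/sin(x).
Reasoning: cot(x) is defined as 1/tan(x) = 1/(sin(x)/cos(x)) = cos(x)/sin(x), wherever sin(x) ≠ 0.
So the two sides agree for every real x for which both sides are defined.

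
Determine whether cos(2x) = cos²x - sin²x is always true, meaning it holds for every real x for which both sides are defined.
Yes, this is an identity.

Claim: cos(2x) = cos²x - sin²x.
Reasoning: Put y = x in the addition formula cos(x+y) = cos(x)cos(y) - sin(x)sin(y): cos(2x) = cos²x - sin²x.
So the two sides agree for every real x for which both sides are defined.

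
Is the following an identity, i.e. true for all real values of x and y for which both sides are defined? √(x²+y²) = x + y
Claim: √(x²+y²) = x + y.
Test a specific point where both sides are defined: x = 1, y = 3.
LHS = √(x²+y²) ≈ 3.1623
RHS = x + y ≈ 4.0000
Since 3.1623 ≠ 4.0000, the equation fails at this point, so it cannot hold for all real values of x and y for which both sides are defined.
(x+y)² = x² + 2xy + y², not x² + y², so the square root does not split this way.

Conclusion: No, this is NOT an identity.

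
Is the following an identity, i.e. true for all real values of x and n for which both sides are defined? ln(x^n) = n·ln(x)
Claim: ln(x^n) = n·ln(x).
Reasoning: The right side requires x > 0. For x > 0, x^n = (e^(ln x))^n = e^(n·ln x), so taking ln of both sides gives ln(x^n) = n·ln(x).
So the two sides agree for all real values of x and n for which both sides are defined.

Conclusion: Yes, this is an identity.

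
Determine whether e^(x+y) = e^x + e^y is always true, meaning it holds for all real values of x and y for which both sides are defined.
Claim: e^(x+y) = e^x + e^y.
Test a specific point where both sides are defined: x = 3, y = -3.
LHS = e^(x+y) ≈ 1.0000
RHS = e^x + e^y ≈ 20.1353
Since 1.0000 ≠ 20.1353, the equation fails at this point, so it cannot hold for all real values of x and y for which both sides are defined.
The correct rule is e^(x+y) = e^x · e^y (a product, not a sum).

Conclusion: No, this is NOT an identity.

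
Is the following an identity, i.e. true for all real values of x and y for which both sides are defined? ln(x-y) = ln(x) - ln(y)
No, this is NOT an identity.

Claim: ln(x-y) = ln(x) - ln(y).
Test a specific point where both sides are defined: x = 5, y = 3/2.
LHS = ln(x-y) ≈ 1.2528
RHS = ln(x) - ln(y) ≈ 1.2040
Since 1.2528 ≠ 1.2040, the equation fails at this point, so it cannot hold for all real values of x and y for which both sides are defined.
ln(x) - ln(y) = ln(x/y), not ln(x-y).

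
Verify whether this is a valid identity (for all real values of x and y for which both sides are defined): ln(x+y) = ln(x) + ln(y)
No, this is NOT an identity.

Claim: ln(x+y) = ln(x) + ln(y).
Test a specific point where both sides are defined: x = 5, y = 1/2.
LHS = ln(x+y) ≈ 1.7047
RHS = ln(x) + ln(y) ≈ 0.9163
Since 1.7047 ≠ 0.9163, the equation fails at this point, so it cannot hold for all real values of x and y for which both sides are defined.
ln(x) + ln(y) = ln(xy), not ln(x+y).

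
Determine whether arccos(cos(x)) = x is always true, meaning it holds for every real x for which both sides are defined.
Claim: arccos(cos(x)) = x.
Test a specific point where both sides are defined: x = -π/6.
LHS = arccos(cos(x)) ≈ 0.5236
RHS = x ≈ -0.5236
Since 0.5236 ≠ -0.5236, the equation fails at this point, so it cannot hold for every real x for which both sides are defined.
arccos only returns values in [0, π], so arccos(cos(x)) = x holds only for x in that interval, not for all real x.

Conclusion: No, this is NOT an identity.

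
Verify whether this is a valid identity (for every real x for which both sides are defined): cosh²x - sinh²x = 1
Yes, this is an identity.

Claim: cosh²x - sinh²x = 1.
Reasoning: With cosh(x) = (e^x + e^-x)/2 and sinh(x) = (e^x - e^-x)/2: cosh²x = (e^(2x) + 2 + e^(-2x))/4 and sinh²x = (e^(2x) - 2 + e^(-2x))/4. Subtracting leaves 4/4 = 1.
So the two sides agree for every real x for which both sides are defined.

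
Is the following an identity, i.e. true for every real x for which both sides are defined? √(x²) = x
No, this is NOT an identity.

Claim: √(x²) = x.
Test a specific point where both sides are defined: x = -1.
LHS = √(x²) ≈ 1.0000
RHS = x ≈ -1.0000
Since 1.0000 ≠ -1.0000, the equation fails at this point, so it cannot hold for every real x for which both sides are defined.
√(x²) = |x|, which differs from x whenever x < 0 (both sides are defined for every real x).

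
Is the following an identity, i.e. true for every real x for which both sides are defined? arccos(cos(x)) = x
Claim: arccos(cos(x)) = x.
Test a specific point where both sides are defined: x = -π/2.
LHS = arccos(cos(x)) ≈ 1.5708
RHS = x ≈ -1.5708
Since 1.5708 ≠ -1.5708, the equation fails at this point, so it cannot hold for every real x for which both sides are defined.
arccos only returns values in [0, π], so arccos(cos(x)) = x holds only for x in that interval, not for all real x.

Conclusion: No, this is NOT an identity.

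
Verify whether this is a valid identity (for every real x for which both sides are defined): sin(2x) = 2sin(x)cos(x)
Claim: sin(2x) = 2sin(x)cos(x).
Reasoning: Put y = x in the addition formula sin(x+y) = sin(x)cos(y) + cos(x)sin(y): sin(2x) = sin(x)cos(x) + cos(x)sin(x) = 2sin(x)cos(x).
So the two sides agree for every real x for which both sides are defined.

Conclusion: Yes, this is an identity.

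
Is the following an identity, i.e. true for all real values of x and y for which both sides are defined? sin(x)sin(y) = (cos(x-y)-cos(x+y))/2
Claim: sin(x)sin(y) = (cos(x-y)-cos(x+y))/2.
Reasoning: cos(x-y) = cos(x)cos(y) + sin(x)sin(y) and cos(x+y) = cos(x)cos(y) - sin(x)sin(y). Subtracting, cos(x-y) - cos(x+y) = 2sin(x)sin(y); divide by 2.
So the two sides agree for all real values of x and y for which both sides are defined.

Conclusion: Yes, this is an identity.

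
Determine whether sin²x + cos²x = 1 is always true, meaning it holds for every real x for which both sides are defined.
Claim: sin²x + cos²x = 1.
Reasoning: The point (cos x, sin x) lies on the unit circle X² + Y² = 1, so cos²x + sin²x = 1 for every real x.
So the two sides agree for every real x for which both sides are defined.

Conclusion: Yes, this is an identity.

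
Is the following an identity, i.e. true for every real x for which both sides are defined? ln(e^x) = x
Claim: ln(e^x) = x.
Reasoning: ln is the inverse of the exponential: ln(e^x) asks for the exponent p with e^p = e^x, and since e^p is one-to-one that exponent is p = x.
So the two sides agree for every real x for which both sides are defined.

Conclusion: Yes, this is an identity.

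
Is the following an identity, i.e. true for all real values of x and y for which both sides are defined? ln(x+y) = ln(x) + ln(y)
No, this is NOT an identity.

Claim: ln(x+y) = ln(x) + ln(y).
Test a specific point where both sides are defined: x = 2, y = 3/2.
LHS = ln(x+y) ≈ 1.2528
RHS = ln(x) + ln(y) ≈ 1.0986
Since 1.2528 ≠ 1.0986, the equation fails at this point, so it cannot hold for all real values of x and y for which both sides are defined.
ln(x) + ln(y) = ln(xy), not ln(x+y).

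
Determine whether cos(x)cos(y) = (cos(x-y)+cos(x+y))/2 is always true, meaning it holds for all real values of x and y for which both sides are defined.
Yes, this is an identity.

Claim: cos(x)cos(y) = (cos(x-y)+cos(x+y))/2.
Reasoning: cos(x-y) = cos(x)cos(y) + sin(x)sin(y) and cos(x+y) = cos(x)cos(y) - sin(x)sin(y). Adding, cos(x-y) + cos(x+y) = 2cos(x)cos(y); divide by 2.
So the two sides agree for all real values of x and y for which both sides are defined.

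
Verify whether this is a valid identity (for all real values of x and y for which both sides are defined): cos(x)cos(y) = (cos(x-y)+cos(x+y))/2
Claim: cos(x)cos(y) = (cos(x-y)+cos(x+y))/2.
Reasoning: cos(x-y) = cos(x)cos(y) + sin(x)sin(y) and cos(x+y) = cos(x)cos(y) - sin(x)sin(y). Adding, cos(x-y) + cos(x+y) = 2cos(x)cos(y); divide by 2.
So the two sides agree for all real values of x and y for which both sides are defined.

Conclusion: Yes, this is an identity.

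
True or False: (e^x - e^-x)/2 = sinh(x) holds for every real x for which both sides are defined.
Claim: (e^x - e^-x)/2 = sinh(x).
Reasoning: This is exactly the definition of the hyperbolic sine: sinh(x) := (e^x - e^-x)/2.
So the two sides agree for every real x for which both sides are defined.

Conclusion: True.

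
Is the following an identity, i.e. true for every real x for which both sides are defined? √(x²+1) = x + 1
No, this is NOT an identity.

Claim: √(x²+1) = x + 1.
Test a specific point where both sides are defined: x = 1/2.
LHS = √(x²+1) ≈ 1.1180
RHS = x + 1 ≈ 1.5000
Since 1.1180 ≠ 1.5000, the equation fails at this point, so it cannot hold for every real x for which both sides are defined.
(x+1)² = x² + 2x + 1 ≠ x² + 1 unless x = 0.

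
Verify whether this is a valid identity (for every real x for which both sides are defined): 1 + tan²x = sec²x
Claim: 1 + tan²x = sec²x.
Reasoning: Start from sin²x + cos²x = 1 and divide every term by cos²x (allowed wherever tan x and sec x are defined): tan²x + 1 = 1/cos²x = sec²x.
So the two sides agree for every real x for which both sides are defined.

Conclusion: Yes, this is an identity.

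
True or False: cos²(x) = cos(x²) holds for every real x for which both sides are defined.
Claim: cos²(x) = cos(x²).
Test a specific point where both sides are defined: x = π/3.
LHS = cos²(x) ≈ 0.2500
RHS = cos(x²) ≈ 0.4566
Since 0.2500 ≠ 0.4566, the equation fails at this point, so it cannot hold for every real x for which both sides are defined.
cos²(x) means (cos x)², squaring the output; cos(x²) squares the input. These are different functions.

Conclusion: False.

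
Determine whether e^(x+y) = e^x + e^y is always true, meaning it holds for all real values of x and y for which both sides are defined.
No, this is NOT an identity.

Claim: e^(x+y) = e^x + e^y.
Test a specific point where both sides are defined: x = 4, y = 1.
LHS = e^(x+y) ≈ 148.4132
RHS = e^x + e^y ≈ 57.3164
Since 148.4132 ≠ 57.3164, the equation fails at this point, so it cannot hold for all real values of x and y for which both sides are defined.
The correct rule is e^(x+y) = e^x · e^y (a product, not a sum).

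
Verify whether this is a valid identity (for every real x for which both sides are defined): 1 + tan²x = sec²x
Claim: 1 + tan²x = sec²x.
Reasoning: Start from sin²x + cos²x = 1 and divide every term by cos²x (allowed wherever tan x and sec x are defined): tan²x + 1 = 1/cos²x = sec²x.
So the two sides agree for every real x for which both sides are defined.

Conclusion: Yes, this is an identity.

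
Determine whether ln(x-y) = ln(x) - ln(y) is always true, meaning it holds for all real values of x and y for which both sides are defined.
No, this is NOT an identity.

Claim: ln(x-y) = ln(x) - ln(y).
Test a specific point where both sides are defined: x = 2, y = 3/2.
LHS = ln(x-y) ≈ -0.6931
RHS = ln(x) - ln(y) ≈ 0.2877
Since -0.6931 ≠ 0.2877, the equation fails at this point, so it cannot hold for all real values of x and y for which both sides are defined.
ln(x) - ln(y) = ln(x/y), not ln(x-y).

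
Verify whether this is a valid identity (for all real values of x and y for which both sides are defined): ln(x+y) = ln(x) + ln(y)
No, this is NOT an identity.

Claim: ln(x+y) = ln(x) + ln(y).
Test a specific point where both sides are defined: x = 1/2, y = 3/2.
LHS = ln(x+y) ≈ 0.6931
RHS = ln(x) + ln(y) ≈ -0.2877
Since 0.6931 ≠ -0.2877, the equation fails at this point, so it cannot hold for all real values of x and y for which both sides are defined.
ln(x) + ln(y) = ln(xy), not ln(x+y).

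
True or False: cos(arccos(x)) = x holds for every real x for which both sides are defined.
True.

Claim: cos(arccos(x)) = x.
Reasoning: For -1 ≤ x ≤ 1 (where arccos is defined), arccos(x) is by definition an angle whose cosine equals x. Taking the cosine of that angle returns x. (Note the other order, arccos(cos x) = x, is NOT an identity.)
So the two sides agree for every real x for which both sides are defined.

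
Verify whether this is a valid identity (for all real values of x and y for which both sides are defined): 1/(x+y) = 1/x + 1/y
Claim: 1/(x+y) = 1/x + 1/y.
Test a specific point where both sides are defined: x = -2, y = 3.
LHS = 1/(x+y) ≈ 1.0000
RHS = 1/x + 1/y ≈ -0.1667
Since 1.0000 ≠ -0.1667, the equation fails at this point, so it cannot hold for all real values of x and y for which both sides are defined.
1/x + 1/y = (x+y)/(xy), which is not 1/(x+y).

Conclusion: No, this is NOT an identity.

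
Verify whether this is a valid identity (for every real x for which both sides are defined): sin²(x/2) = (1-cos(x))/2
Yes, this is an identity.

Claim: sin²(x/2) = (1-cos(x))/2.
Reasoning: Use cos(2θ) = 1 - 2sin²θ with θ = x/2: cos(x) = 1 - 2sin²(x/2). Solving for sin²(x/2) gives (1 - cos(x))/2.
So the two sides agree for every real x for which both sides are defined.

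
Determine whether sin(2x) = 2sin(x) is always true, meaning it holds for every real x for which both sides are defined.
No, this is NOT an identity.

Claim: sin(2x) = 2sin(x).
Test a specific point where both sides are defined: x = -π/3.
LHS = sin(2x) ≈ -0.8660
RHS = 2sin(x) ≈ -1.7321
Since -0.8660 ≠ -1.7321, the equation fails at this point, so it cannot hold for every real x for which both sides are defined.
The correct double-angle formula is sin(2x) = 2sin(x)cos(x).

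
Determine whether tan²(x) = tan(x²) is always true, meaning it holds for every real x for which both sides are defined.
Claim: tan²(x) = tan(x²).
Test a specific point where both sides are defined: x = -π/6.
LHS = tan²(x) ≈ 0.3333
RHS = tan(x²) ≈ 0.2812
Since 0.3333 ≠ 0.2812, the equation fails at this point, so it cannot hold for every real x for which both sides are defined.
tan²(x) means (tan x)², squaring the output; tan(x²) squares the input. These are different functions.

Conclusion: No, this is NOT an identity.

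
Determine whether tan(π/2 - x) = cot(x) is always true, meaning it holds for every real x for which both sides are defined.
Claim: tan(π/2 - x) = cot(x).
Reasoning: tan(π/2 - x) = sin(π/2 - x)/cos(π/2 - x) = cos(x)/sin(x) = cot(x), using the cofunction identities sin(π/2 - x) = cos(x) and cos(π/2 - x) = sin(x).
So the two sides agree for every real x for which both sides are defined.

Conclusion: Yes, this is an identity.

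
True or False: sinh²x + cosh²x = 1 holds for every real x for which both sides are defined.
Claim: sinh²x + cosh²x = 1.
Test a specific point where both sides are defined: x = 3/2.
LHS = sinh²x + cosh²x ≈ 10.0677
RHS = 1 ≈ 1.0000
Since 10.0677 ≠ 1.0000, the equation fails at this point, so it cannot hold for every real x for which both sides are defined.
The correct hyperbolic identity is cosh²x - sinh²x = 1 (a difference); the sum sinh²x + cosh²x equals cosh(2x).

Conclusion: False.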